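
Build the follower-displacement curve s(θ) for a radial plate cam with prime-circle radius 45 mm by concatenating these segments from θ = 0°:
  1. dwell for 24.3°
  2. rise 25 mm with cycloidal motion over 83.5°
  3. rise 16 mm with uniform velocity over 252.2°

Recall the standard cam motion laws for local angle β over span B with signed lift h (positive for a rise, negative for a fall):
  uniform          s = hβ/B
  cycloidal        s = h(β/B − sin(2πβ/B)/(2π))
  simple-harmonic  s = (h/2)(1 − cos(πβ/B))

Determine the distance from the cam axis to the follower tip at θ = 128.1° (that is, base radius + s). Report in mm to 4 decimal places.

seg 1 [0°–24.3°] dwell: s stays 0.0000
seg 2 [24.3°–107.8°] cycloidal, h=25: full span → s += 25 → s = 25.0000
seg 3 [107.8°–360°] uniform, h=16: θ=128.1° here. β=20.3, B=252.2. 16·20.3/252.2 = 1.2879 → s = 26.2879
radial distance = base radius + s = 45 + 26.2879 = 71.2879

71.2879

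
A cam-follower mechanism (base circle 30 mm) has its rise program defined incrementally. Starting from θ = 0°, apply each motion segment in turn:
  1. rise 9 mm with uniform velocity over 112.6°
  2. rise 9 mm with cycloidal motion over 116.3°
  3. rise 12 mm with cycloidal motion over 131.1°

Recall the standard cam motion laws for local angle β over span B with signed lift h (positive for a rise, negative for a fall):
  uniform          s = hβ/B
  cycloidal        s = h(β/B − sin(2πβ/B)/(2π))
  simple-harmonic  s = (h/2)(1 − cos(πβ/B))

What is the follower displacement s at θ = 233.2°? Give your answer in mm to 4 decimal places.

seg 1 [0°–112.6°] uniform, h=9: full span → s += 9 → s = 9.0000
seg 2 [112.6°–228.9°] cycloidal, h=9: full span → s += 9 → s = 18.0000
seg 3 [228.9°–360°] cycloidal, h=12: θ=233.2° here. β=4.3, B=131.1. 12·(0.0328 − sin(2π·0.0328)/(2π)) = 0.0028 → s = 18.0028

18.0028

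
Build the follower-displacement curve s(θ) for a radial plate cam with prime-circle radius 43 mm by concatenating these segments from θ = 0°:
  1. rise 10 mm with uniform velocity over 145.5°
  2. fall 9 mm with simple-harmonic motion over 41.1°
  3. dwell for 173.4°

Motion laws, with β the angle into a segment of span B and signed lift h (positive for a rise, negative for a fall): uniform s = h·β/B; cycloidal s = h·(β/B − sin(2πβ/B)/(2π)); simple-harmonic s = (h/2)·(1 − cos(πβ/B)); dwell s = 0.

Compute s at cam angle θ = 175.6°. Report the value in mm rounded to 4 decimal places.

seg 1 [0°–145.5°] uniform, h=10: full span → s += 10 → s = 10.0000
seg 2 [145.5°–186.6°] simple-harmonic, h=-9: θ=175.6° here. β=30.1, B=41.1. -9/2·(1 − cos(π·0.7324)) = -7.5008 → s = 2.4992

2.4992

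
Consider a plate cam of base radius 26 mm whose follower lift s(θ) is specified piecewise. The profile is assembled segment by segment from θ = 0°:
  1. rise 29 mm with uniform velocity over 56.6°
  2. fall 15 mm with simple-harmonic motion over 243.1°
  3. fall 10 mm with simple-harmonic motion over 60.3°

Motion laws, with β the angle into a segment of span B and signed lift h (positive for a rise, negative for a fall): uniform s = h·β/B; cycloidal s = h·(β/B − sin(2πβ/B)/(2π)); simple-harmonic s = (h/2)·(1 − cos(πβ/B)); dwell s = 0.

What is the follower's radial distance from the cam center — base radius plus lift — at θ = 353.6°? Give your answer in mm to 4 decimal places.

seg 1 [0°–56.6°] uniform, h=29: full span → s += 29 → s = 29.0000
seg 2 [56.6°–299.7°] simple-harmonic, h=-15: full span → s += -15 → s = 14.0000
seg 3 [299.7°–360°] simple-harmonic, h=-10: θ=353.6° here. β=53.9, B=60.3. -10/2·(1 − cos(π·0.8939)) = -9.7246 → s = 4.2754
radial distance = base radius + s = 26 + 4.2754 = 30.2754

30.2754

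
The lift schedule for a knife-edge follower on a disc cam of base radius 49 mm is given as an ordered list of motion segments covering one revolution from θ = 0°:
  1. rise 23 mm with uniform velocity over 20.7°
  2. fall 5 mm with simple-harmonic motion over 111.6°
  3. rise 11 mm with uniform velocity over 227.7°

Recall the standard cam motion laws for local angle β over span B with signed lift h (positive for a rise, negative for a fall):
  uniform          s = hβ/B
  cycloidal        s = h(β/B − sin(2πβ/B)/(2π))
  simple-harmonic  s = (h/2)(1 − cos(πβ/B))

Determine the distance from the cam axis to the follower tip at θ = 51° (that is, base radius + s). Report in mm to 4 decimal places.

seg 1 [0°–20.7°] uniform, h=23: full span → s += 23 → s = 23.0000
seg 2 [20.7°–132.3°] simple-harmonic, h=-5: θ=51° here. β=30.3, B=111.6. -5/2·(1 − cos(π·0.2715)) = -0.8556 → s = 22.1444
radial distance = base radius + s = 49 + 22.1444 = 71.1444

71.1444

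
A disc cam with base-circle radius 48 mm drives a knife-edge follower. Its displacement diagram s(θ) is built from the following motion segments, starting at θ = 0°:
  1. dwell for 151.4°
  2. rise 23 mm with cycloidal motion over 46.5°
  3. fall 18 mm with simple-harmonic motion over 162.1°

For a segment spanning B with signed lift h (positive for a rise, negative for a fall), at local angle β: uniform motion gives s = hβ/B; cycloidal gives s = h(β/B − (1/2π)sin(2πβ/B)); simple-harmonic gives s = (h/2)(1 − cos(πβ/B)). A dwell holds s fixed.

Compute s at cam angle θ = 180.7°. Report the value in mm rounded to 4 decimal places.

seg 1 [0°–151.4°] dwell: s stays 0.0000
seg 2 [151.4°–197.9°] cycloidal, h=23: θ=180.7° here. β=29.3, B=46.5. 23·(0.6301 − sin(2π·0.6301)/(2π)) = 17.1626 → s = 17.1626

17.1626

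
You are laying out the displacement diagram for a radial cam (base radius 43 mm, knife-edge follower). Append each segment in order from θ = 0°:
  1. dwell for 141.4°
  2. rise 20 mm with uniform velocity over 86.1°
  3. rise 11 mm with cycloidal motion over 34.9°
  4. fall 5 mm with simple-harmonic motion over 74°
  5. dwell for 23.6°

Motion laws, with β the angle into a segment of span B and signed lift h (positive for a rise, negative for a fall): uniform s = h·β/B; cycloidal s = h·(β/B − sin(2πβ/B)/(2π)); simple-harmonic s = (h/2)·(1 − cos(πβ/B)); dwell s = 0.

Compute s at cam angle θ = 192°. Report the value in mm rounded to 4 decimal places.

seg 1 [0°–141.4°] dwell: s stays 0.0000
seg 2 [141.4°–227.5°] uniform, h=20: θ=192° here. β=50.6, B=86.1. 20·50.6/86.1 = 11.7538 → s = 11.7538

11.7538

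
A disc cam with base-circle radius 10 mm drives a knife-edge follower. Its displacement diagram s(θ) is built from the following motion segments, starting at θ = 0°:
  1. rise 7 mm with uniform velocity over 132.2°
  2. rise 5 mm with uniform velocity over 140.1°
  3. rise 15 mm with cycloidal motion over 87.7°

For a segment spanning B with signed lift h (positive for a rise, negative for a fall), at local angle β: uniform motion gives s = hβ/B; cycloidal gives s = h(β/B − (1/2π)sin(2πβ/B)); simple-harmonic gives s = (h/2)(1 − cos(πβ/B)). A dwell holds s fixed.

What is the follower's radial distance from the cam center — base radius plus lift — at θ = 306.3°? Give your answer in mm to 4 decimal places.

seg 1 [0°–132.2°] uniform, h=7: full span → s += 7 → s = 7.0000
seg 2 [132.2°–272.3°] uniform, h=5: full span → s += 5 → s = 12.0000
seg 3 [272.3°–360°] cycloidal, h=15: θ=306.3° here. β=34, B=87.7. 15·(0.3877 − sin(2π·0.3877)/(2π)) = 4.2670 → s = 16.2670
radial distance = base radius + s = 10 + 16.2670 = 26.2670

26.2670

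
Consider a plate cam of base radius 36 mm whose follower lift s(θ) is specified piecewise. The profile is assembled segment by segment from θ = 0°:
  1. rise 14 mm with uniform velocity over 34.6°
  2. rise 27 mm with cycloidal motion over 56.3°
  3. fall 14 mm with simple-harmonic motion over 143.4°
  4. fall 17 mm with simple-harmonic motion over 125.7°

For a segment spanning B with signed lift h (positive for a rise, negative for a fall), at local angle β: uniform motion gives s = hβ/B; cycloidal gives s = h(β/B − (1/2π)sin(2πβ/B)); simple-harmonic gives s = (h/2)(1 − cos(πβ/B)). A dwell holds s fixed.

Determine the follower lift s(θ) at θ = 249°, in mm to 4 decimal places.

seg 1 [0°–34.6°] uniform, h=14: full span → s += 14 → s = 14.0000
seg 2 [34.6°–90.9°] cycloidal, h=27: full span → s += 27 → s = 41.0000
seg 3 [90.9°–234.3°] simple-harmonic, h=-14: full span → s += -14 → s = 27.0000
seg 4 [234.3°–360°] simple-harmonic, h=-17: θ=249° here. β=14.7, B=125.7. -17/2·(1 − cos(π·0.1169)) = -0.5672 → s = 26.4328

26.4328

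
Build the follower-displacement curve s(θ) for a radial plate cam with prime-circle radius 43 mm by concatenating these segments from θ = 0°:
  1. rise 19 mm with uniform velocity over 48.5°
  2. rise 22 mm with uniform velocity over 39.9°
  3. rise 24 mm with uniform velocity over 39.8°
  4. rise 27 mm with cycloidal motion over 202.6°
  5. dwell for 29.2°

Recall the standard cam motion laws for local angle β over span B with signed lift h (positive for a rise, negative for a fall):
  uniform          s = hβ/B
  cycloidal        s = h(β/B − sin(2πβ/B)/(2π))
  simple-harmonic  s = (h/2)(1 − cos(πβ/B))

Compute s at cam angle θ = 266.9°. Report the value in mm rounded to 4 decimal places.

seg 1 [0°–48.5°] uniform, h=19: full span → s += 19 → s = 19.0000
seg 2 [48.5°–88.4°] uniform, h=22: full span → s += 22 → s = 41.0000
seg 3 [88.4°–128.2°] uniform, h=24: full span → s += 24 → s = 65.0000
seg 4 [128.2°–330.8°] cycloidal, h=27: θ=266.9° here. β=138.7, B=202.6. 27·(0.6846 − sin(2π·0.6846)/(2π)) = 22.4237 → s = 87.4237

87.4237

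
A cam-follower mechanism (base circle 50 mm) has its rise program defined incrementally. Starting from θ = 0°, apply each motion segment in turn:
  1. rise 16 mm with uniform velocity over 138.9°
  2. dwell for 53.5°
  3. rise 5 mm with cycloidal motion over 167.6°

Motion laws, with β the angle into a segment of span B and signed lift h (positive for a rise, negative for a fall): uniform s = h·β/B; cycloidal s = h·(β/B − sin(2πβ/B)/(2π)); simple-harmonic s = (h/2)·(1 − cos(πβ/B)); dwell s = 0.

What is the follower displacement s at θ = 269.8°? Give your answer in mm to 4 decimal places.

seg 1 [0°–138.9°] uniform, h=16: full span → s += 16 → s = 16.0000
seg 2 [138.9°–192.4°] dwell: s stays 16.0000
seg 3 [192.4°–360°] cycloidal, h=5: θ=269.8° here. β=77.4, B=167.6. 5·(0.4618 − sin(2π·0.4618)/(2π)) = 2.1200 → s = 18.1200

18.1200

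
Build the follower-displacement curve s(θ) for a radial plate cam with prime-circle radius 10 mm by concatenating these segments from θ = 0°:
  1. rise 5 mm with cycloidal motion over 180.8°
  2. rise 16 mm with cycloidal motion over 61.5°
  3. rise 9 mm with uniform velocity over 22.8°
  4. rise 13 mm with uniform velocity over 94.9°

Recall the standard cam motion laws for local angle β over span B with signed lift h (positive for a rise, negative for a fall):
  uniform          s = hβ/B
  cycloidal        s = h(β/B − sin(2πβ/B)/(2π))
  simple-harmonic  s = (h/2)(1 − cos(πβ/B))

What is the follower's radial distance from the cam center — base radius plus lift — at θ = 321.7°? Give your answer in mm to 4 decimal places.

seg 1 [0°–180.8°] cycloidal, h=5: full span → s += 5 → s = 5.0000
seg 2 [180.8°–242.3°] cycloidal, h=16: full span → s += 16 → s = 21.0000
seg 3 [242.3°–265.1°] uniform, h=9: full span → s += 9 → s = 30.0000
seg 4 [265.1°–360°] uniform, h=13: θ=321.7° here. β=56.6, B=94.9. 13·56.6/94.9 = 7.7534 → s = 37.7534
radial distance = base radius + s = 10 + 37.7534 = 47.7534

47.7534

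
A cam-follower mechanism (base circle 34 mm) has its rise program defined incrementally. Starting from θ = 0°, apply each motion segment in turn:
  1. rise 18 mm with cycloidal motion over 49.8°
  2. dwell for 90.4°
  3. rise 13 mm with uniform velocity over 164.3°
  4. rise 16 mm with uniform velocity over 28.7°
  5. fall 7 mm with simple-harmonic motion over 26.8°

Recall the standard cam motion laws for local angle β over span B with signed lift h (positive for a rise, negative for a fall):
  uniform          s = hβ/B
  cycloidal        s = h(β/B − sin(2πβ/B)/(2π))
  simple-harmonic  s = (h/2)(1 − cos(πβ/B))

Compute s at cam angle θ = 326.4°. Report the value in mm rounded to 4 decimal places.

seg 1 [0°–49.8°] cycloidal, h=18: full span → s += 18 → s = 18.0000
seg 2 [49.8°–140.2°] dwell: s stays 18.0000
seg 3 [140.2°–304.5°] uniform, h=13: full span → s += 13 → s = 31.0000
seg 4 [304.5°–333.2°] uniform, h=16: θ=326.4° here. β=21.9, B=28.7. 16·21.9/28.7 = 12.2091 → s = 43.2091

43.2091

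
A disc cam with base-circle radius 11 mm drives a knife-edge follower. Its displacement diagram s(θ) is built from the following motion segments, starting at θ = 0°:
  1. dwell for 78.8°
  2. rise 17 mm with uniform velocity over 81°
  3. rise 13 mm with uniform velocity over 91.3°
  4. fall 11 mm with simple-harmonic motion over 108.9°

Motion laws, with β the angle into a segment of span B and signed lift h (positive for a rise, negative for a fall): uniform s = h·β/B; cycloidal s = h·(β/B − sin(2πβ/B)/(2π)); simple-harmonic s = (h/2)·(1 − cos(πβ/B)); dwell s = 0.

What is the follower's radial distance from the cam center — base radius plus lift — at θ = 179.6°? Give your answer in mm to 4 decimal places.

seg 1 [0°–78.8°] dwell: s stays 0.0000
seg 2 [78.8°–159.8°] uniform, h=17: full span → s += 17 → s = 17.0000
seg 3 [159.8°–251.1°] uniform, h=13: θ=179.6° here. β=19.8, B=91.3. 13·19.8/91.3 = 2.8193 → s = 19.8193
radial distance = base radius + s = 11 + 19.8193 = 30.8193

30.8193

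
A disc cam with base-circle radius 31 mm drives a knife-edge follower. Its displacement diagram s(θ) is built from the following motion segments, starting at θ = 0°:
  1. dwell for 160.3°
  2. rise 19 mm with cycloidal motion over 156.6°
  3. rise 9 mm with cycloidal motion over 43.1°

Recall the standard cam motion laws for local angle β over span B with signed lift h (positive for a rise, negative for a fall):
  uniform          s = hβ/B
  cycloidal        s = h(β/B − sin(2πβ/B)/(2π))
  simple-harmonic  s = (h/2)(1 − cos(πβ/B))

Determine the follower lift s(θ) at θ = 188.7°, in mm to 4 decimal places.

seg 1 [0°–160.3°] dwell: s stays 0.0000
seg 2 [160.3°–316.9°] cycloidal, h=19: θ=188.7° here. β=28.4, B=156.6. 19·(0.1814 − sin(2π·0.1814)/(2π)) = 0.6987 → s = 0.6987

0.6987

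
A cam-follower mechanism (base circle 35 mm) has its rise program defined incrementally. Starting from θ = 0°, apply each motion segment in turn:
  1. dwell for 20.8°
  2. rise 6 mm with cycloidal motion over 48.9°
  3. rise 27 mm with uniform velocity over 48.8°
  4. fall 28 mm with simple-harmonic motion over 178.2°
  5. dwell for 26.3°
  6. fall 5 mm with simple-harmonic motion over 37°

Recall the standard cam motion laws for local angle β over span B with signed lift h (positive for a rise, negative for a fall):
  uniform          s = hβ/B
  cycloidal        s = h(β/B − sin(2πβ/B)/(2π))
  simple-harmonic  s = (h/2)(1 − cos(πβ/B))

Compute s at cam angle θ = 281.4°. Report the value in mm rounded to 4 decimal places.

seg 1 [0°–20.8°] dwell: s stays 0.0000
seg 2 [20.8°–69.7°] cycloidal, h=6: full span → s += 6 → s = 6.0000
seg 3 [69.7°–118.5°] uniform, h=27: full span → s += 27 → s = 33.0000
seg 4 [118.5°–296.7°] simple-harmonic, h=-28: θ=281.4° here. β=162.9, B=178.2. -28/2·(1 − cos(π·0.9141)) = -27.4938 → s = 5.5062

5.5062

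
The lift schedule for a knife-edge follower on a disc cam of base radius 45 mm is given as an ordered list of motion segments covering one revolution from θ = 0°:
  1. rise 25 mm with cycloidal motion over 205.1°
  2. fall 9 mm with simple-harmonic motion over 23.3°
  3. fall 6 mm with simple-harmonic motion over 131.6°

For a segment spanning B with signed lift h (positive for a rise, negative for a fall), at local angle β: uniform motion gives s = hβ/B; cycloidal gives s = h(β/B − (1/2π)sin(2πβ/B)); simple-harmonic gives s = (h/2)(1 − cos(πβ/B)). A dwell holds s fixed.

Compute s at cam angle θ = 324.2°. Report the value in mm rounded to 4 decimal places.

seg 1 [0°–205.1°] cycloidal, h=25: full span → s += 25 → s = 25.0000
seg 2 [205.1°–228.4°] simple-harmonic, h=-9: full span → s += -9 → s = 16.0000
seg 3 [228.4°–360°] simple-harmonic, h=-6: θ=324.2° here. β=95.8, B=131.6. -6/2·(1 − cos(π·0.7280)) = -4.9695 → s = 11.0305

11.0305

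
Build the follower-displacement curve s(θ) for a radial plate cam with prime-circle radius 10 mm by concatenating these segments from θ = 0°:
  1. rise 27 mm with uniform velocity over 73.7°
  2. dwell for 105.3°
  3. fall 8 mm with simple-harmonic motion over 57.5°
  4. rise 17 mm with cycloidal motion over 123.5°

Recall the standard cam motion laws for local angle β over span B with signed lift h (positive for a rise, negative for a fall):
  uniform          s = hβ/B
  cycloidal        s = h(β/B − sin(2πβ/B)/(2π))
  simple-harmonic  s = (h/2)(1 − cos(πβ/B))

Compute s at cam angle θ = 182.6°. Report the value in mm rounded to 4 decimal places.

seg 1 [0°–73.7°] uniform, h=27: full span → s += 27 → s = 27.0000
seg 2 [73.7°–179°] dwell: s stays 27.0000
seg 3 [179°–236.5°] simple-harmonic, h=-8: θ=182.6° here. β=3.6, B=57.5. -8/2·(1 − cos(π·0.0626)) = -0.0771 → s = 26.9229

26.9229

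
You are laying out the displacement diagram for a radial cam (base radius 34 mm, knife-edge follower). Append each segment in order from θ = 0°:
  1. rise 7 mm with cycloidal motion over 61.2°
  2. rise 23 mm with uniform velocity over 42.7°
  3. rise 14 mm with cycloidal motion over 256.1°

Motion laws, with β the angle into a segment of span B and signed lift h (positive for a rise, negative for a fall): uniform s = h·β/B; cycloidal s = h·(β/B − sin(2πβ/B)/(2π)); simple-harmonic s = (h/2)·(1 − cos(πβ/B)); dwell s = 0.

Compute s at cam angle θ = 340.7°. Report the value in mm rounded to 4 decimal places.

seg 1 [0°–61.2°] cycloidal, h=7: full span → s += 7 → s = 7.0000
seg 2 [61.2°–103.9°] uniform, h=23: full span → s += 23 → s = 30.0000
seg 3 [103.9°–360°] cycloidal, h=14: θ=340.7° here. β=236.8, B=256.1. 14·(0.9246 − sin(2π·0.9246)/(2π)) = 13.9610 → s = 43.9610

43.9610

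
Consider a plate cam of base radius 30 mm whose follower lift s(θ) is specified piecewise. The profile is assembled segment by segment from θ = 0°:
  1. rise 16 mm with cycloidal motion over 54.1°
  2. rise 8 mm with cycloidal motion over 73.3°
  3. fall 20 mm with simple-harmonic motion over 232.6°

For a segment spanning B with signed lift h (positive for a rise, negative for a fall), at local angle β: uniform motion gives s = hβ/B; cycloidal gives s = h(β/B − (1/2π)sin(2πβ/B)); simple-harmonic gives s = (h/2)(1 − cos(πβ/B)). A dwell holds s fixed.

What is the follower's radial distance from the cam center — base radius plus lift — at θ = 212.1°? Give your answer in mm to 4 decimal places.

seg 1 [0°–54.1°] cycloidal, h=16: full span → s += 16 → s = 16.0000
seg 2 [54.1°–127.4°] cycloidal, h=8: full span → s += 8 → s = 24.0000
seg 3 [127.4°–360°] simple-harmonic, h=-20: θ=212.1° here. β=84.7, B=232.6. -20/2·(1 − cos(π·0.3641)) = -5.8604 → s = 18.1396
radial distance = base radius + s = 30 + 18.1396 = 48.1396

48.1396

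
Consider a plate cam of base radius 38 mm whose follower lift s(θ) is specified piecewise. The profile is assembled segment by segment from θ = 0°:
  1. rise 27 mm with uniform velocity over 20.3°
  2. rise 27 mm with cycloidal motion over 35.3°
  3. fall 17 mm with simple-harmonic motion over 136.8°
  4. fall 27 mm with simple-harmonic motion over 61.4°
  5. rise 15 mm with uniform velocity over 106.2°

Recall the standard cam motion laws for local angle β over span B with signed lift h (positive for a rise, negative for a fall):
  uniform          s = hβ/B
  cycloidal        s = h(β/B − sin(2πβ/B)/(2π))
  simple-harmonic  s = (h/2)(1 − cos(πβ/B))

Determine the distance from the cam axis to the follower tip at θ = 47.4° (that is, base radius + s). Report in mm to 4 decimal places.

seg 1 [0°–20.3°] uniform, h=27: full span → s += 27 → s = 27.0000
seg 2 [20.3°–55.6°] cycloidal, h=27: θ=47.4° here. β=27.1, B=35.3. 27·(0.7677 − sin(2π·0.7677)/(2π)) = 24.9987 → s = 51.9987
radial distance = base radius + s = 38 + 51.9987 = 89.9987

89.9987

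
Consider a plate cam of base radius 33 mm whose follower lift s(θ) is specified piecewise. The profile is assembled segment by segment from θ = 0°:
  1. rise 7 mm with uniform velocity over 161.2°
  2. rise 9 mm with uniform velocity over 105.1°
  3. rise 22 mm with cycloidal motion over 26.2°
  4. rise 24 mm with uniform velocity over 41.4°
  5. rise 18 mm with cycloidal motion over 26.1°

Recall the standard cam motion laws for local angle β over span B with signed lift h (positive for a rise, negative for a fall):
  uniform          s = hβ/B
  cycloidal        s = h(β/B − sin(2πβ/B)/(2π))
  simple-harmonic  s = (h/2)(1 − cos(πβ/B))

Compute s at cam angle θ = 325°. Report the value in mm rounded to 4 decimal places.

seg 1 [0°–161.2°] uniform, h=7: full span → s += 7 → s = 7.0000
seg 2 [161.2°–266.3°] uniform, h=9: full span → s += 9 → s = 16.0000
seg 3 [266.3°–292.5°] cycloidal, h=22: full span → s += 22 → s = 38.0000
seg 4 [292.5°–333.9°] uniform, h=24: θ=325° here. β=32.5, B=41.4. 24·32.5/41.4 = 18.8406 → s = 56.8406

56.8406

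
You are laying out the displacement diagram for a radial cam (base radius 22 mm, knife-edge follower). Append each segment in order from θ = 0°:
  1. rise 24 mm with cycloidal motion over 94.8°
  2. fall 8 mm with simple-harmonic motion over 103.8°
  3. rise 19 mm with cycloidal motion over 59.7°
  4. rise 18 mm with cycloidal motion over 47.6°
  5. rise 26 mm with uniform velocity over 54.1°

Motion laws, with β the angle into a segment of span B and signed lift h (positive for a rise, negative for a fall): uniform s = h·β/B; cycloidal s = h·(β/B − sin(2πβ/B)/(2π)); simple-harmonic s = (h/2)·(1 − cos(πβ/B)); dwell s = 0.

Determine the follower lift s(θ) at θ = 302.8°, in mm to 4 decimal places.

seg 1 [0°–94.8°] cycloidal, h=24: full span → s += 24 → s = 24.0000
seg 2 [94.8°–198.6°] simple-harmonic, h=-8: full span → s += -8 → s = 16.0000
seg 3 [198.6°–258.3°] cycloidal, h=19: full span → s += 19 → s = 35.0000
seg 4 [258.3°–305.9°] cycloidal, h=18: θ=302.8° here. β=44.5, B=47.6. 18·(0.9349 − sin(2π·0.9349)/(2π)) = 17.9676 → s = 52.9676

52.9676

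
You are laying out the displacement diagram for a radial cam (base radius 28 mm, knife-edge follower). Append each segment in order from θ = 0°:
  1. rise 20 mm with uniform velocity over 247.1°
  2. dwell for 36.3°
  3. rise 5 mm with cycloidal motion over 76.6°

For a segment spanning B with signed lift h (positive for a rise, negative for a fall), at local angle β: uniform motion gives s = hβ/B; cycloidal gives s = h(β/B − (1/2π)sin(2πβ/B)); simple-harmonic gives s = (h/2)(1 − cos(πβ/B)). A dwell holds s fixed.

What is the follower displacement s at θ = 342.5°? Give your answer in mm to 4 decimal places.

seg 1 [0°–247.1°] uniform, h=20: full span → s += 20 → s = 20.0000
seg 2 [247.1°–283.4°] dwell: s stays 20.0000
seg 3 [283.4°–360°] cycloidal, h=5: θ=342.5° here. β=59.1, B=76.6. 5·(0.7715 − sin(2π·0.7715)/(2π)) = 4.6462 → s = 24.6462

24.6462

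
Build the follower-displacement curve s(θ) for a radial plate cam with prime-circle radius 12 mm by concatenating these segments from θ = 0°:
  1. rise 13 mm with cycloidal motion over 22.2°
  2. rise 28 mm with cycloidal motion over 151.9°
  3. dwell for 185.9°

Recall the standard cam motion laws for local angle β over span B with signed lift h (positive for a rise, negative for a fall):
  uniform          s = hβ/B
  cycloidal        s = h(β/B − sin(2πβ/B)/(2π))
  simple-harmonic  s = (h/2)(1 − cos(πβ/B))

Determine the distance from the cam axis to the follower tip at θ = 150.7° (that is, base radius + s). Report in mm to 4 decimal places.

seg 1 [0°–22.2°] cycloidal, h=13: full span → s += 13 → s = 13.0000
seg 2 [22.2°–174.1°] cycloidal, h=28: θ=150.7° here. β=128.5, B=151.9. 28·(0.8460 − sin(2π·0.8460)/(2π)) = 27.3573 → s = 40.3573
radial distance = base radius + s = 12 + 40.3573 = 52.3573

52.3573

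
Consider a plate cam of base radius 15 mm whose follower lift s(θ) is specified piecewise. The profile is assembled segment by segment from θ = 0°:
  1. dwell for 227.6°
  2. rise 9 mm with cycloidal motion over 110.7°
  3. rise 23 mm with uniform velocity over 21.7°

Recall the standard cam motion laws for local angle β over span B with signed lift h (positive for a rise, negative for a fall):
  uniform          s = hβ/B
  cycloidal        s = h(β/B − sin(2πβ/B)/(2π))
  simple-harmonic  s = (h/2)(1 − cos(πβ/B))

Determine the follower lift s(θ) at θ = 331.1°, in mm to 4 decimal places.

seg 1 [0°–227.6°] dwell: s stays 0.0000
seg 2 [227.6°–338.3°] cycloidal, h=9: θ=331.1° here. β=103.5, B=110.7. 9·(0.9350 − sin(2π·0.9350)/(2π)) = 8.9838 → s = 8.9838

8.9838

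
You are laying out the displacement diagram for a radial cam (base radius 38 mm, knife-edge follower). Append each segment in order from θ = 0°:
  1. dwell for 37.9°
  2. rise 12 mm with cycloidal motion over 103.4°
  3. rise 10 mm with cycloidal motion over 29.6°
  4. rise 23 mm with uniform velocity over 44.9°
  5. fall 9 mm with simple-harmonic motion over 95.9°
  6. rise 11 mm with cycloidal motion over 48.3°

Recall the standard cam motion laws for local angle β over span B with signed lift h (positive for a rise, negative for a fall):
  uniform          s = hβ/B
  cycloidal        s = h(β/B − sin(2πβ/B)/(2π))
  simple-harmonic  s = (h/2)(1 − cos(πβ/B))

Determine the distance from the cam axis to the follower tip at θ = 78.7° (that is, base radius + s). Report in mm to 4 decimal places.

seg 1 [0°–37.9°] dwell: s stays 0.0000
seg 2 [37.9°–141.3°] cycloidal, h=12: θ=78.7° here. β=40.8, B=103.4. 12·(0.3946 − sin(2π·0.3946)/(2π)) = 3.5605 → s = 3.5605
radial distance = base radius + s = 38 + 3.5605 = 41.5605

41.5605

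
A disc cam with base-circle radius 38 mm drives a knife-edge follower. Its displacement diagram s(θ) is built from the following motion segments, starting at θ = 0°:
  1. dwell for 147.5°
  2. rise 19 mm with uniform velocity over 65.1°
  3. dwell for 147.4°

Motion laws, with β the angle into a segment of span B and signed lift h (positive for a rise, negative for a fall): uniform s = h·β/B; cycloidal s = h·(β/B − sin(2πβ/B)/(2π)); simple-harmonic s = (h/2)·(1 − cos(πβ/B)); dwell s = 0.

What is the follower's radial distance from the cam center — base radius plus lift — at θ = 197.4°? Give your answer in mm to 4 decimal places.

seg 1 [0°–147.5°] dwell: s stays 0.0000
seg 2 [147.5°–212.6°] uniform, h=19: θ=197.4° here. β=49.9, B=65.1. 19·49.9/65.1 = 14.5637 → s = 14.5637
radial distance = base radius + s = 38 + 14.5637 = 52.5637

52.5637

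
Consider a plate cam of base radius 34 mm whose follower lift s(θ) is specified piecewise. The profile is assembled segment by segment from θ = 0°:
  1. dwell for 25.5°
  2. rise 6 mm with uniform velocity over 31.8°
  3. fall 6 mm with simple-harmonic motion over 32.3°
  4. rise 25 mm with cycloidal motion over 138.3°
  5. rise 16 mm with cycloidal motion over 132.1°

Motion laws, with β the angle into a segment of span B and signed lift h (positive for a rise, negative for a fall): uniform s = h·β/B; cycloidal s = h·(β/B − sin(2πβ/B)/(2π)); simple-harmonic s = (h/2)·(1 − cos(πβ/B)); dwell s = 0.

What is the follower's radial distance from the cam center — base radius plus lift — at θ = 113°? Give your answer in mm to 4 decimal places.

seg 1 [0°–25.5°] dwell: s stays 0.0000
seg 2 [25.5°–57.3°] uniform, h=6: full span → s += 6 → s = 6.0000
seg 3 [57.3°–89.6°] simple-harmonic, h=-6: full span → s += -6 → s = 0.0000
seg 4 [89.6°–227.9°] cycloidal, h=25: θ=113° here. β=23.4, B=138.3. 25·(0.1692 − sin(2π·0.1692)/(2π)) = 0.7529 → s = 0.7529
radial distance = base radius + s = 34 + 0.7529 = 34.7529

34.7529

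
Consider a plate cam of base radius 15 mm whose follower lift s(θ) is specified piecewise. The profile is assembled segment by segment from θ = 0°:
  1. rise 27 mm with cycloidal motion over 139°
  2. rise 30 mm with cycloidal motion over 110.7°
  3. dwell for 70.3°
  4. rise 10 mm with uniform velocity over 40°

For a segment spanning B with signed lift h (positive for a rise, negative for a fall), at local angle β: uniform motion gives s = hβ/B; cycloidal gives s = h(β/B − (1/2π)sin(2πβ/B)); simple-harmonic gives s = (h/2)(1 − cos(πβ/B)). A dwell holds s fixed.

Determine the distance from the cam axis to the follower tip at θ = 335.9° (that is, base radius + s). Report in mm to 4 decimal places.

seg 1 [0°–139°] cycloidal, h=27: full span → s += 27 → s = 27.0000
seg 2 [139°–249.7°] cycloidal, h=30: full span → s += 30 → s = 57.0000
seg 3 [249.7°–320°] dwell: s stays 57.0000
seg 4 [320°–360°] uniform, h=10: θ=335.9° here. β=15.9, B=40. 10·15.9/40 = 3.9750 → s = 60.9750
radial distance = base radius + s = 15 + 60.9750 = 75.9750

75.9750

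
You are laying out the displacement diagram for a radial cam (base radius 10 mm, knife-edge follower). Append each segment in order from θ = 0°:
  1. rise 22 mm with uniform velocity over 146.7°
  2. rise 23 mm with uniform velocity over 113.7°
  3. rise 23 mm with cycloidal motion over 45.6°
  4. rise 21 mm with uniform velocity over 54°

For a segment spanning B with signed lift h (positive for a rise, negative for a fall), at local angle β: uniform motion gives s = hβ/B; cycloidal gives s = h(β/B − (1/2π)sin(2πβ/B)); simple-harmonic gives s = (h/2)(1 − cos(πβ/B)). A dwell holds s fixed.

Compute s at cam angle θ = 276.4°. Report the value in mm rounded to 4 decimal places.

seg 1 [0°–146.7°] uniform, h=22: full span → s += 22 → s = 22.0000
seg 2 [146.7°–260.4°] uniform, h=23: full span → s += 23 → s = 45.0000
seg 3 [260.4°–306°] cycloidal, h=23: θ=276.4° here. β=16, B=45.6. 23·(0.3509 − sin(2π·0.3509)/(2π)) = 5.1206 → s = 50.1206

50.1206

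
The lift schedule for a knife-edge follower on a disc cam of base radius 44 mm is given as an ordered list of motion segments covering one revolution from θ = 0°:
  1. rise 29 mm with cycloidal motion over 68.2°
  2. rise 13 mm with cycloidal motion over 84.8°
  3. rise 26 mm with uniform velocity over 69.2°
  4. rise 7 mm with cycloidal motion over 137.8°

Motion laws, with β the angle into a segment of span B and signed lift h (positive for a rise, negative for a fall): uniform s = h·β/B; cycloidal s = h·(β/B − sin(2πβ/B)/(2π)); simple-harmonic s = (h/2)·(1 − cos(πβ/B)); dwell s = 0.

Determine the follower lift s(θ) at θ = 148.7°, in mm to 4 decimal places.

seg 1 [0°–68.2°] cycloidal, h=29: full span → s += 29 → s = 29.0000
seg 2 [68.2°–153°] cycloidal, h=13: θ=148.7° here. β=80.5, B=84.8. 13·(0.9493 − sin(2π·0.9493)/(2π)) = 12.9889 → s = 41.9889

41.9889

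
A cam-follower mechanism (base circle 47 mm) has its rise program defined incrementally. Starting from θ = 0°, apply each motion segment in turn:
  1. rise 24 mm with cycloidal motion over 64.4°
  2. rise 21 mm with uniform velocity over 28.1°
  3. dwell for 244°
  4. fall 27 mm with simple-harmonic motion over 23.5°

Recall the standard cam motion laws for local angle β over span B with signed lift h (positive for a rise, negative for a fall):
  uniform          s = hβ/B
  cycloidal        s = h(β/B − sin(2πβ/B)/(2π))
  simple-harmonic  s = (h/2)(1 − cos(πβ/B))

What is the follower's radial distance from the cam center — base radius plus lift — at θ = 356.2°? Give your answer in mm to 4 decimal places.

seg 1 [0°–64.4°] cycloidal, h=24: full span → s += 24 → s = 24.0000
seg 2 [64.4°–92.5°] uniform, h=21: full span → s += 21 → s = 45.0000
seg 3 [92.5°–336.5°] dwell: s stays 45.0000
seg 4 [336.5°–360°] simple-harmonic, h=-27: θ=356.2° here. β=19.7, B=23.5. -27/2·(1 − cos(π·0.8383)) = -25.2952 → s = 19.7048
radial distance = base radius + s = 47 + 19.7048 = 66.7048

66.7048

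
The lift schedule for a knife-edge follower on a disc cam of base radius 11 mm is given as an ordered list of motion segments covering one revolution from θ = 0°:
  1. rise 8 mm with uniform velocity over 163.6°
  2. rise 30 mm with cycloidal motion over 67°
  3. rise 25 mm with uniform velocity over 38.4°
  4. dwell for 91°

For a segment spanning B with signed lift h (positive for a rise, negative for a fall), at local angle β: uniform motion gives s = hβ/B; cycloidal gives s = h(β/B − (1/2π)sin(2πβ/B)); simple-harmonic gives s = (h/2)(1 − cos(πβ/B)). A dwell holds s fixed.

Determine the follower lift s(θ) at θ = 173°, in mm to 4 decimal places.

seg 1 [0°–163.6°] uniform, h=8: full span → s += 8 → s = 8.0000
seg 2 [163.6°–230.6°] cycloidal, h=30: θ=173° here. β=9.4, B=67. 30·(0.1403 − sin(2π·0.1403)/(2π)) = 0.5243 → s = 8.5243

8.5243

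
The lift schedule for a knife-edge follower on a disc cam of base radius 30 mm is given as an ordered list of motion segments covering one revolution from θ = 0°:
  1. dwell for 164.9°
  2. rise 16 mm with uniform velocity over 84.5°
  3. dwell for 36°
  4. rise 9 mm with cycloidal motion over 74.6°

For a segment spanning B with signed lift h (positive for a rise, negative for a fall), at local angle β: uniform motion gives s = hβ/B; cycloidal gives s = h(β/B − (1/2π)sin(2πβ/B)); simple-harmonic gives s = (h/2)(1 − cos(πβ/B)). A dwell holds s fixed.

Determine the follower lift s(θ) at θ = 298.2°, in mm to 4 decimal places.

seg 1 [0°–164.9°] dwell: s stays 0.0000
seg 2 [164.9°–249.4°] uniform, h=16: full span → s += 16 → s = 16.0000
seg 3 [249.4°–285.4°] dwell: s stays 16.0000
seg 4 [285.4°–360°] cycloidal, h=9: θ=298.2° here. β=12.8, B=74.6. 9·(0.1716 − sin(2π·0.1716)/(2π)) = 0.2822 → s = 16.2822

16.2822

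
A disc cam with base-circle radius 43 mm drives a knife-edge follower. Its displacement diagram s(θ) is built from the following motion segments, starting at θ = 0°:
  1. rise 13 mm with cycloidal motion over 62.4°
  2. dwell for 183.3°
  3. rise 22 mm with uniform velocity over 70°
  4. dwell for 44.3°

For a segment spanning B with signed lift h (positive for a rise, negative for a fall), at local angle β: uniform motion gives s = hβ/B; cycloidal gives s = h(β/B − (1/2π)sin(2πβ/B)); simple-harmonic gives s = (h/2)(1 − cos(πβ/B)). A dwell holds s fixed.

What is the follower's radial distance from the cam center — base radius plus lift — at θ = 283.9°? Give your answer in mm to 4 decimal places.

seg 1 [0°–62.4°] cycloidal, h=13: full span → s += 13 → s = 13.0000
seg 2 [62.4°–245.7°] dwell: s stays 13.0000
seg 3 [245.7°–315.7°] uniform, h=22: θ=283.9° here. β=38.2, B=70. 22·38.2/70 = 12.0057 → s = 25.0057
radial distance = base radius + s = 43 + 25.0057 = 68.0057

68.0057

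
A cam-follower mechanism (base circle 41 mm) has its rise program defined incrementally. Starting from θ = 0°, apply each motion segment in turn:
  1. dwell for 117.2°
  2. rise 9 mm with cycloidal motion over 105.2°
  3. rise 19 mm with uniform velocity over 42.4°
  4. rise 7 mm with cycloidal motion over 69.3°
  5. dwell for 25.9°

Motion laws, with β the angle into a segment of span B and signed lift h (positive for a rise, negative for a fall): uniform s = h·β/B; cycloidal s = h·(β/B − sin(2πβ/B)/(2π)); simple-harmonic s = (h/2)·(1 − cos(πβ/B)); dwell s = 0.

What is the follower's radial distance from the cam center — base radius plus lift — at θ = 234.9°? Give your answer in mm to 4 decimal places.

seg 1 [0°–117.2°] dwell: s stays 0.0000
seg 2 [117.2°–222.4°] cycloidal, h=9: full span → s += 9 → s = 9.0000
seg 3 [222.4°–264.8°] uniform, h=19: θ=234.9° here. β=12.5, B=42.4. 19·12.5/42.4 = 5.6014 → s = 14.6014
radial distance = base radius + s = 41 + 14.6014 = 55.6014

55.6014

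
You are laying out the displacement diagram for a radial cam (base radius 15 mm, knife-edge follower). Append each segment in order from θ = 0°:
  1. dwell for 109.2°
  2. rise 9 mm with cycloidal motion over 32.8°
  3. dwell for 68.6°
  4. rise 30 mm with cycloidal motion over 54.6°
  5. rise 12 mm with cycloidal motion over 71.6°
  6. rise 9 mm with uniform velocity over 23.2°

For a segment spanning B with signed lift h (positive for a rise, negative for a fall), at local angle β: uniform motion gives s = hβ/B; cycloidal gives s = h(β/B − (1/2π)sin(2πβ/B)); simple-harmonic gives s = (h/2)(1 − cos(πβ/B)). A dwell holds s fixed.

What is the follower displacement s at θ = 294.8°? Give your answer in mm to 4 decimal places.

seg 1 [0°–109.2°] dwell: s stays 0.0000
seg 2 [109.2°–142°] cycloidal, h=9: full span → s += 9 → s = 9.0000
seg 3 [142°–210.6°] dwell: s stays 9.0000
seg 4 [210.6°–265.2°] cycloidal, h=30: full span → s += 30 → s = 39.0000
seg 5 [265.2°–336.8°] cycloidal, h=12: θ=294.8° here. β=29.6, B=71.6. 12·(0.4134 − sin(2π·0.4134)/(2π)) = 3.9723 → s = 42.9723

42.9723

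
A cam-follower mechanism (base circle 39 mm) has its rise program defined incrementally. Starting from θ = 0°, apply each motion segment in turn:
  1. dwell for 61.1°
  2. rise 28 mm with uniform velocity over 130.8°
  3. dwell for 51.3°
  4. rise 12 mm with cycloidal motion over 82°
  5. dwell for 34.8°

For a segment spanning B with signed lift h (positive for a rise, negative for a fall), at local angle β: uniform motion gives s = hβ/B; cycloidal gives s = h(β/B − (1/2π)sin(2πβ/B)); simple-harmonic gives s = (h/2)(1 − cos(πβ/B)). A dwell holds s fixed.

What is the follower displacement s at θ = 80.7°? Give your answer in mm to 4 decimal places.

seg 1 [0°–61.1°] dwell: s stays 0.0000
seg 2 [61.1°–191.9°] uniform, h=28: θ=80.7° here. β=19.6, B=130.8. 28·19.6/130.8 = 4.1957 → s = 4.1957

4.1957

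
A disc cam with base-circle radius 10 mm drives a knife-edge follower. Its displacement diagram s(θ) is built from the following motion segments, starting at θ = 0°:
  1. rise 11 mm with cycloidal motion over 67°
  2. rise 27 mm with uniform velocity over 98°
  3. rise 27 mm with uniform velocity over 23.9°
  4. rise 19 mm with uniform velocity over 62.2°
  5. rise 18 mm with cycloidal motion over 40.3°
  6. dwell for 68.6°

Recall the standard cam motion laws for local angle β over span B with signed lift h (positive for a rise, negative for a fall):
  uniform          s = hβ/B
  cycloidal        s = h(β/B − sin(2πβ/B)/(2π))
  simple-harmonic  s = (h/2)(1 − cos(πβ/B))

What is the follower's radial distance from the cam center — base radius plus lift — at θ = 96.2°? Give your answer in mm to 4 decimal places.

seg 1 [0°–67°] cycloidal, h=11: full span → s += 11 → s = 11.0000
seg 2 [67°–165°] uniform, h=27: θ=96.2° here. β=29.2, B=98. 27·29.2/98 = 8.0449 → s = 19.0449
radial distance = base radius + s = 10 + 19.0449 = 29.0449

29.0449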